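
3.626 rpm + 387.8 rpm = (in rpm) 391.4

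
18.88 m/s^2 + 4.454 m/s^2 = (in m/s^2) 23.33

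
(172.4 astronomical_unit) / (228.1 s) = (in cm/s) 1.131e+13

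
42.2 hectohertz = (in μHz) 4.22e+09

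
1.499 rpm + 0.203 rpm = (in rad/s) 0.1782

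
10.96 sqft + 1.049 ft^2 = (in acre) 0.0002757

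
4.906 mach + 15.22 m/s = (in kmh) 6069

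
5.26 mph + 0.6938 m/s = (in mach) 0.008943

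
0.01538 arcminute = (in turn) 7.12e-07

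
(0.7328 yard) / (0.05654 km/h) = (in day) 0.0004938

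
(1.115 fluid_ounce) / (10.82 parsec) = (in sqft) 1.063e-21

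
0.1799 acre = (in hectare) 0.0728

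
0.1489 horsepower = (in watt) 111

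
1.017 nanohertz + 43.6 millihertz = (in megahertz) 4.36e-08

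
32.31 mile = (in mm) 5.2e+07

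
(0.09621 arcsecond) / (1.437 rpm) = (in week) 5.125e-12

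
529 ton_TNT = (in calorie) 5.29e+11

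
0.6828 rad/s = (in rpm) 6.52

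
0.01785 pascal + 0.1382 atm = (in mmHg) 105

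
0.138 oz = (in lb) 0.008625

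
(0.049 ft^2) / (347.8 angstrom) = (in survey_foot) 4.294e+05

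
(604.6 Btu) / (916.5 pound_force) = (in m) 156.5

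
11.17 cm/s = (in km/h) 0.4021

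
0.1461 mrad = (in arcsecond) 30.14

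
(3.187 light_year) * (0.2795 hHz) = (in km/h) 3.034e+18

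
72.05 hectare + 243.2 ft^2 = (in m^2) 7.205e+05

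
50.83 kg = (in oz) 1793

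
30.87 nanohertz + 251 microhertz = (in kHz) 2.51e-07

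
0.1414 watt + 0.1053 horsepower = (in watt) 78.66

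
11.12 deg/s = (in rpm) 1.853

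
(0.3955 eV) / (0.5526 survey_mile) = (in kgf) 7.266e-24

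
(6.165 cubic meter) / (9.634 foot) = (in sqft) 22.6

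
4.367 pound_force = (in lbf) 4.367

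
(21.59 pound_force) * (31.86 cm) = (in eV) 1.91e+20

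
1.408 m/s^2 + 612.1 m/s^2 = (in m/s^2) 613.5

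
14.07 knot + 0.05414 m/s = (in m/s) 7.292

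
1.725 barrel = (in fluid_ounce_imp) 9652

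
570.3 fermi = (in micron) 5.703e-07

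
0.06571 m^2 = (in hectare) 6.571e-06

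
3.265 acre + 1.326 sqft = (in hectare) 1.321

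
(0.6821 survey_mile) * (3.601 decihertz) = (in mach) 1.161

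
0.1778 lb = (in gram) 80.65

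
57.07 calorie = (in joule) 238.8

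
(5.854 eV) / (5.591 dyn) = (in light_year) 1.773e-30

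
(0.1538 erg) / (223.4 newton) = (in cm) 6.885e-09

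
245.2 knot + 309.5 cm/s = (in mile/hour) 289.1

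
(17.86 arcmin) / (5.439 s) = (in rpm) 0.009121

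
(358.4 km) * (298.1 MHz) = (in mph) 2.39e+14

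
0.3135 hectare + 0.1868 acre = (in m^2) 3891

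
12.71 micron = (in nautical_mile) 6.863e-09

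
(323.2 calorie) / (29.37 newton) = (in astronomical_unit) 3.078e-10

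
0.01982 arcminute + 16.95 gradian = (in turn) 0.04238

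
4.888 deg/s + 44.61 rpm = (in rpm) 45.42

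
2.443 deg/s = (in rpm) 0.4072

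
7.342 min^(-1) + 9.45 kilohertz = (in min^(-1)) 5.67e+05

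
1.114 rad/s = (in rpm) 10.64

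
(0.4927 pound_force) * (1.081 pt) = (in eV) 5.217e+15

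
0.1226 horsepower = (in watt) 91.42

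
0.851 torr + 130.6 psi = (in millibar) 9006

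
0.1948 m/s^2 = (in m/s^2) 0.1948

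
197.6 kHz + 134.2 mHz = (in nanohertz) 1.976e+14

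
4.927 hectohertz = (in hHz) 4.927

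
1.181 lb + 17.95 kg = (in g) 1.849e+04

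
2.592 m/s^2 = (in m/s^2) 2.592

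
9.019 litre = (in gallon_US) 2.383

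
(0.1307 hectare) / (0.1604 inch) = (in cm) 3.208e+07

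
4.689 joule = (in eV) 2.927e+19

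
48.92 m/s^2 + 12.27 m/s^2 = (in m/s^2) 61.19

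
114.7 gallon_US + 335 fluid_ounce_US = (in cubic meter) 0.4441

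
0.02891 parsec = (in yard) 9.756e+14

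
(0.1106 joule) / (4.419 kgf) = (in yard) 0.002791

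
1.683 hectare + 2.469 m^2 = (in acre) 4.159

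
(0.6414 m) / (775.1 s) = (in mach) 2.43e-06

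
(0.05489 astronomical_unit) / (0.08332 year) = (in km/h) 1.125e+04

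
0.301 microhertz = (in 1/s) 3.01e-07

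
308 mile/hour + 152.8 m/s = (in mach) 0.8531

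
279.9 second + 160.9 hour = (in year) 0.01838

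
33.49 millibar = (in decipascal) 3.349e+04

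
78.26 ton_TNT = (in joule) 3.274e+11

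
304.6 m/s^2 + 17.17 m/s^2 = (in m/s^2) 321.8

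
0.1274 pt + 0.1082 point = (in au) 5.556e-16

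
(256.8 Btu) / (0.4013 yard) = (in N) 7.384e+05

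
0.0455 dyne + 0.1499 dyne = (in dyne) 0.1954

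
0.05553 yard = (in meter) 0.05078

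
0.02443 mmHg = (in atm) 3.214e-05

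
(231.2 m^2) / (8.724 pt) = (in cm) 7.512e+06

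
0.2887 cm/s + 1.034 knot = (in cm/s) 53.48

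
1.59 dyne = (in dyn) 1.59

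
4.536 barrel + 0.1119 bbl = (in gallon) 195.2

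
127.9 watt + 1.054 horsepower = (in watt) 913.9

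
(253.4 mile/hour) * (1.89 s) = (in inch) 8429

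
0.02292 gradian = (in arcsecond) 74.26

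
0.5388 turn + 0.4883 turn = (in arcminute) 2.219e+04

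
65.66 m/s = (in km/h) 236.4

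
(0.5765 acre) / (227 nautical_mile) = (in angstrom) 5.549e+07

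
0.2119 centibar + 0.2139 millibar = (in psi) 0.03384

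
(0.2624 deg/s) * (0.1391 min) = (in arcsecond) 7884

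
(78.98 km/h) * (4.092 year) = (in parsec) 9.175e-08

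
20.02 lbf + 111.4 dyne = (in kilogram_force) 9.081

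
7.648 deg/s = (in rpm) 1.275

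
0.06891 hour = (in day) 0.002871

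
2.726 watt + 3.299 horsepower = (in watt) 2463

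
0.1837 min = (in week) 1.822e-05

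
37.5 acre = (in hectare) 15.18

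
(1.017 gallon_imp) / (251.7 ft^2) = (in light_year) 2.09e-20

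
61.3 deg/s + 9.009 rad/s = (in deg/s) 577.5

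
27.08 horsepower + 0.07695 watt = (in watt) 2.019e+04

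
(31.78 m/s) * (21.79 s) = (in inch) 2.726e+04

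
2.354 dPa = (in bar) 2.354e-06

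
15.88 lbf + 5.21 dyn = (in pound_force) 15.88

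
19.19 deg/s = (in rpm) 3.198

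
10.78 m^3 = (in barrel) 67.8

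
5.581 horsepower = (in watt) 4162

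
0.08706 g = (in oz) 0.003071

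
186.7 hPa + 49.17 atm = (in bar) 50.01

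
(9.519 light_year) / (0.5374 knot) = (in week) 5.386e+11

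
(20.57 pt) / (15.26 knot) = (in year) 2.931e-11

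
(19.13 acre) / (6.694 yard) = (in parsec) 4.099e-13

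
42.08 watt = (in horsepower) 0.05643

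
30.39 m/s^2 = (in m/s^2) 30.39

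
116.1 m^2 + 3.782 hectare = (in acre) 9.374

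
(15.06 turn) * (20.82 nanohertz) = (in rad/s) 1.97e-06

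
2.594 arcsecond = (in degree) 0.0007206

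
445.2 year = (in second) 1.404e+10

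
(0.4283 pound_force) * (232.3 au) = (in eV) 4.132e+32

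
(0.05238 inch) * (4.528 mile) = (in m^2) 9.695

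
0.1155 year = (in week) 6.022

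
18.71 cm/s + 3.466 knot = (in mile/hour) 4.407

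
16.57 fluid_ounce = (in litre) 0.49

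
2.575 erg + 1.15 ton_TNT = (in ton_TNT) 1.15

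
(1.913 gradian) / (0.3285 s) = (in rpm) 0.8735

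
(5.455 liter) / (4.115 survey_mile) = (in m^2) 8.237e-07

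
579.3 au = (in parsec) 0.002809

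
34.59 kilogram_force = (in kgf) 34.59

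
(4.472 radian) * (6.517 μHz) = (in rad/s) 2.914e-05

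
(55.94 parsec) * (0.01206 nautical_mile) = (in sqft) 4.15e+20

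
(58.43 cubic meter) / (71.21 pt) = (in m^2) 2326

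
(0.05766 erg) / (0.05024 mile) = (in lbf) 1.603e-11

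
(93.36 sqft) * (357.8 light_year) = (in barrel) 1.847e+20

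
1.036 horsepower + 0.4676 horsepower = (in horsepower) 1.504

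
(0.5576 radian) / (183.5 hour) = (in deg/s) 4.836e-05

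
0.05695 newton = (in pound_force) 0.0128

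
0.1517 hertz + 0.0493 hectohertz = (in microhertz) 5.082e+06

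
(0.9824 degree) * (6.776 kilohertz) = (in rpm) 1109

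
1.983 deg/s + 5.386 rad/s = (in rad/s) 5.421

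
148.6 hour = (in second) 5.35e+05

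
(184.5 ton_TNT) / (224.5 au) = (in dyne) 2299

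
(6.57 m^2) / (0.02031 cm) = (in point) 9.17e+07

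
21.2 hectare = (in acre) 52.39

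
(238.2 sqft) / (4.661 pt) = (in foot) 4.415e+04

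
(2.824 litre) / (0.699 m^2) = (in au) 2.701e-14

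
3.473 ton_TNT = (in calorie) 3.473e+09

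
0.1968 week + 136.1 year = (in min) 7.154e+07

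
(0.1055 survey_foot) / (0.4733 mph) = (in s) 0.152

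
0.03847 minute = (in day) 2.672e-05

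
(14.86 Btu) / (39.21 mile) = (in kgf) 0.02534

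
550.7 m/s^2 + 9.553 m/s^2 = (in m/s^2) 560.3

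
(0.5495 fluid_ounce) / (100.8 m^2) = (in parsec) 5.225e-24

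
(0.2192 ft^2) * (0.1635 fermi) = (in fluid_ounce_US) 1.126e-13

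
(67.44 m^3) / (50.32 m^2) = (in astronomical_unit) 8.959e-12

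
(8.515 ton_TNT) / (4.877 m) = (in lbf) 1.642e+09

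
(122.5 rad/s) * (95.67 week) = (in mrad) 7.088e+12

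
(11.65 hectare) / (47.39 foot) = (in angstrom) 8.065e+13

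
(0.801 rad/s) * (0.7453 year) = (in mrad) 1.883e+10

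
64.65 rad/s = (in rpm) 617.4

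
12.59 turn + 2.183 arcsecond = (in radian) 79.11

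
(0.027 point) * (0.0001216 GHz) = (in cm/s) 115.8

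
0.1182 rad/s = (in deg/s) 6.772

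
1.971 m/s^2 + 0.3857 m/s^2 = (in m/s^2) 2.357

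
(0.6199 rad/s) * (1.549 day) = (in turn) 1.32e+04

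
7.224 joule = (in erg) 7.224e+07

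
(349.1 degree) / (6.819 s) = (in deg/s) 51.2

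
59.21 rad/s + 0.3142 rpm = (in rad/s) 59.24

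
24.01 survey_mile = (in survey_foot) 1.268e+05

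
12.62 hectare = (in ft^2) 1.358e+06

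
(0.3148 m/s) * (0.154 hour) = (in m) 174.5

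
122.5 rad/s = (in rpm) 1170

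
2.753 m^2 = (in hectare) 0.0002753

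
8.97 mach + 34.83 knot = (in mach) 9.023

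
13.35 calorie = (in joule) 55.86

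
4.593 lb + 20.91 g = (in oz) 74.23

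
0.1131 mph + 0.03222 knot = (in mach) 0.0001972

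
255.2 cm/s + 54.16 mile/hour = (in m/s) 26.76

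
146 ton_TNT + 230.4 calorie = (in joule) 6.109e+11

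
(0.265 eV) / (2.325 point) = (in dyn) 5.176e-12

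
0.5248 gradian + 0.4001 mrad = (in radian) 0.008644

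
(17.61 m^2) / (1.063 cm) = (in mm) 1.657e+06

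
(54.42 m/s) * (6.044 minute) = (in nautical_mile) 10.66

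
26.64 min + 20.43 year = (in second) 6.443e+08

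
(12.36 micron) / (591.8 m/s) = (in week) 3.453e-14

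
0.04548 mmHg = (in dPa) 60.64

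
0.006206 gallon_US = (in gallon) 0.006206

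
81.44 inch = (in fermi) 2.069e+15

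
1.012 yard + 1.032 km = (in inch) 4.067e+04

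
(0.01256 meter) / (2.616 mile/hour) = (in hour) 2.983e-06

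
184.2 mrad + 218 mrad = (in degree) 23.04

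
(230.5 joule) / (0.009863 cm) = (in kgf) 2.383e+05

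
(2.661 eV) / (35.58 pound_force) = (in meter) 2.694e-21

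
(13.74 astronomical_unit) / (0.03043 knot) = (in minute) 2.188e+12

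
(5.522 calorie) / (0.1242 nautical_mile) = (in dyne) 1.004e+04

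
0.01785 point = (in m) 6.297e-06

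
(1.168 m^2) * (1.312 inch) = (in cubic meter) 0.03892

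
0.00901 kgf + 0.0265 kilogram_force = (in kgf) 0.03551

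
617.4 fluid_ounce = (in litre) 18.26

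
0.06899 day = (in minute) 99.35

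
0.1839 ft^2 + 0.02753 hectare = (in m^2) 275.3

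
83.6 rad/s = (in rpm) 798.3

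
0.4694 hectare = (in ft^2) 5.053e+04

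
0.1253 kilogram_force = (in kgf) 0.1253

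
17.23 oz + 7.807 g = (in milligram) 4.963e+05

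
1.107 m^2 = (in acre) 0.0002735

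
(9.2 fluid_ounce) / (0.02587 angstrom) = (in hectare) 1.052e+04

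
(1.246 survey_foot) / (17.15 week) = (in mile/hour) 8.191e-08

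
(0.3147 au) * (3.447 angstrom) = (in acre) 0.00401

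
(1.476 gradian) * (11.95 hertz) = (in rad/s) 0.2771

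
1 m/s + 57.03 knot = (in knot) 58.97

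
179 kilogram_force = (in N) 1755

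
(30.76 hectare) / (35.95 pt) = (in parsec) 7.86e-10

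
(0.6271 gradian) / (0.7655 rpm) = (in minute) 0.002048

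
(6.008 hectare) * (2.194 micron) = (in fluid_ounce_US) 4457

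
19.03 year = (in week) 992.3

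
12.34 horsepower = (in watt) 9202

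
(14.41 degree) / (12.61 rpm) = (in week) 3.149e-07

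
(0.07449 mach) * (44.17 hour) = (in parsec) 1.307e-10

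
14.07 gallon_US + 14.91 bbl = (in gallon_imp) 533.2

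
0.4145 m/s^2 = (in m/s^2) 0.4145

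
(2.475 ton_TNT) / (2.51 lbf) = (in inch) 3.652e+10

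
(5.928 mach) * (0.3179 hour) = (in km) 2310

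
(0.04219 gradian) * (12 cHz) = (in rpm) 0.0007594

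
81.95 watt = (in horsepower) 0.1099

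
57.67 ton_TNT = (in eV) 1.506e+30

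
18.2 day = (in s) 1.572e+06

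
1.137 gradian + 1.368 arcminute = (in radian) 0.01826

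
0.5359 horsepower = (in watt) 399.6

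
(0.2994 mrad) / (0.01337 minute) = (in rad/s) 0.0003732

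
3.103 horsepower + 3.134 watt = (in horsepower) 3.107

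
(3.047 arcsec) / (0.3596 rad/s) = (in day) 4.755e-10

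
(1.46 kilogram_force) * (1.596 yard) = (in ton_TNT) 4.994e-09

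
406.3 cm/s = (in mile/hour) 9.089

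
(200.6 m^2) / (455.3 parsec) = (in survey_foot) 4.685e-17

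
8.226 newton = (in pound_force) 1.849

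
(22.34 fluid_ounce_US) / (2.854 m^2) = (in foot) 0.0007595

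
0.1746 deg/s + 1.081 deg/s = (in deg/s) 1.256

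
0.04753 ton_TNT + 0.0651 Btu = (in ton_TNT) 0.04753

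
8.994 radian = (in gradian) 572.6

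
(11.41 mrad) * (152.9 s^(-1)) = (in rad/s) 1.745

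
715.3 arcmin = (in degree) 11.92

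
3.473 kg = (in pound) 7.657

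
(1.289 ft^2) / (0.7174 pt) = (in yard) 517.5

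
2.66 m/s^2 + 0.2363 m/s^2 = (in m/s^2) 2.896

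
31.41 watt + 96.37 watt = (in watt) 127.8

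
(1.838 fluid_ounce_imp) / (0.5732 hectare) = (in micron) 0.009111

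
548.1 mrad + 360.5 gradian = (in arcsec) 1.281e+06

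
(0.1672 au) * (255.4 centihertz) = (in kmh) 2.3e+11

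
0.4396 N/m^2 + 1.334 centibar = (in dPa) 1.334e+04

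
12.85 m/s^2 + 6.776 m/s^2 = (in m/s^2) 19.63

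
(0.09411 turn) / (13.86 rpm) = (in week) 6.736e-07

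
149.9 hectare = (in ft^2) 1.614e+07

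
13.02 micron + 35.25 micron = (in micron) 48.27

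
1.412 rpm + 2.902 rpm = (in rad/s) 0.4518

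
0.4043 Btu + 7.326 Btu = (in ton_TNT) 1.949e-06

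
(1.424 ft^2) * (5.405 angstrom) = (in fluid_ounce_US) 2.418e-06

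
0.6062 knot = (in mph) 0.6976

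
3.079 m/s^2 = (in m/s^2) 3.079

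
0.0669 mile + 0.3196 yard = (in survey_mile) 0.06708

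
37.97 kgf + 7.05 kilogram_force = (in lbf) 99.25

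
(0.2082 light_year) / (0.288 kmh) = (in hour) 6.839e+12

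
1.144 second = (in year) 3.628e-08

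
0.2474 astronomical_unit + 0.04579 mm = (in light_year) 3.912e-06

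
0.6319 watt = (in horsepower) 0.0008474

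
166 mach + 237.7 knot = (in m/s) 5.665e+04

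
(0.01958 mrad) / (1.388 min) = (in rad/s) 2.351e-07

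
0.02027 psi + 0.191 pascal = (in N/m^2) 139.9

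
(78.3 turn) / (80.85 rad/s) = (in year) 1.93e-07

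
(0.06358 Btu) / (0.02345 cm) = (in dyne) 2.861e+10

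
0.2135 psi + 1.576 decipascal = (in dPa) 1.472e+04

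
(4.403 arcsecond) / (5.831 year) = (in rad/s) 1.161e-13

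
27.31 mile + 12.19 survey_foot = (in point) 1.246e+08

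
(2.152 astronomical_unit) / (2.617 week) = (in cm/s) 2.034e+07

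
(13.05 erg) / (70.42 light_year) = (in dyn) 1.959e-19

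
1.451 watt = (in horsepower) 0.001946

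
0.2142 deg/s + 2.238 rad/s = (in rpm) 21.41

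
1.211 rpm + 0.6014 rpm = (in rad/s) 0.1898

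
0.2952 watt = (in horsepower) 0.0003959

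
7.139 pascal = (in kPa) 0.007139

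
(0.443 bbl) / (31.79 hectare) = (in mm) 0.0002216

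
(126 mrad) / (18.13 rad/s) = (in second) 0.00695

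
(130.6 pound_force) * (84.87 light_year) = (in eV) 2.911e+39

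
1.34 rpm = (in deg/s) 8.04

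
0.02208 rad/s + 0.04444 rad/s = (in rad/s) 0.06652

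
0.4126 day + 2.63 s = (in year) 0.00113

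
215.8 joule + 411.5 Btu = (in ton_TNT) 0.0001038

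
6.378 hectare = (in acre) 15.76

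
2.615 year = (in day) 954.5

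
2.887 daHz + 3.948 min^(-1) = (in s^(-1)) 28.94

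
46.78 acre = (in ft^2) 2.038e+06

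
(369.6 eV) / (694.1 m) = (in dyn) 8.531e-15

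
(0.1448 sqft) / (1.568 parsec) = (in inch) 1.095e-17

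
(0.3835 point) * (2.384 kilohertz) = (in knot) 0.627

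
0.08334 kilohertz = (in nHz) 8.334e+10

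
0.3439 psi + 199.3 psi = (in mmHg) 1.032e+04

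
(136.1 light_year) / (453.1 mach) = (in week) 1.38e+07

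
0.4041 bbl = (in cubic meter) 0.06425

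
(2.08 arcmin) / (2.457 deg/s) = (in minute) 0.0002352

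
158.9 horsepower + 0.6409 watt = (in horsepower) 158.9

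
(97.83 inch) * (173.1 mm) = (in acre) 0.0001063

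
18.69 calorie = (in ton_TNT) 1.869e-08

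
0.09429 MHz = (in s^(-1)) 9.429e+04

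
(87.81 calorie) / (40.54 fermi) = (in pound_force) 2.037e+15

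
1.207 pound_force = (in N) 5.369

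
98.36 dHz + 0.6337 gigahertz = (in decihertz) 6.337e+09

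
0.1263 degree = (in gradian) 0.1403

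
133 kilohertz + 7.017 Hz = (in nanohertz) 1.33e+14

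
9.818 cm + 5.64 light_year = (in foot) 1.751e+17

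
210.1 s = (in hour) 0.05836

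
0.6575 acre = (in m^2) 2661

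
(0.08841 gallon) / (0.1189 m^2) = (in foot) 0.009235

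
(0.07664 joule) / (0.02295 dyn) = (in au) 2.232e-06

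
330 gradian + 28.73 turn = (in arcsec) 3.83e+07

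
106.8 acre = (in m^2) 4.322e+05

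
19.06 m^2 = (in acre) 0.00471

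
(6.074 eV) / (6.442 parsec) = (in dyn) 4.896e-31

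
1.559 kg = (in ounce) 54.99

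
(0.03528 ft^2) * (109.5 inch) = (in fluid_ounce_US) 308.3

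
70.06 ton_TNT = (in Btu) 2.778e+08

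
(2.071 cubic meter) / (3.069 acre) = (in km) 1.667e-07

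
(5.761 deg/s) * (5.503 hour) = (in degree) 1.141e+05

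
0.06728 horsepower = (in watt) 50.17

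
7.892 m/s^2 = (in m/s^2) 7.892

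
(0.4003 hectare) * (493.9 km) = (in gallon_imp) 4.349e+11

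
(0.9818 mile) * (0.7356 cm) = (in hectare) 0.001162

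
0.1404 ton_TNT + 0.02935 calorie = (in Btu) 5.568e+05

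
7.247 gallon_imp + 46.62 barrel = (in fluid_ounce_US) 2.517e+05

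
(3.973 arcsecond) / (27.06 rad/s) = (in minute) 1.186e-08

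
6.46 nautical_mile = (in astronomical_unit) 7.997e-08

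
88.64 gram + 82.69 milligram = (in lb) 0.1956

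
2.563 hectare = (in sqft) 2.759e+05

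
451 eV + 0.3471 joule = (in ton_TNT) 8.296e-11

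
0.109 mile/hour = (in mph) 0.109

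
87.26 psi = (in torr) 4513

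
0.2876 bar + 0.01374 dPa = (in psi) 4.171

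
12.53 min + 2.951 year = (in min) 1.551e+06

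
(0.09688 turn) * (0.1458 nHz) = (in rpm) 8.475e-10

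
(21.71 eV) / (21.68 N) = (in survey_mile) 9.969e-23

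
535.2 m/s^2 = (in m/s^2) 535.2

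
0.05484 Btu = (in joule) 57.86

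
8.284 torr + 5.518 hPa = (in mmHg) 12.42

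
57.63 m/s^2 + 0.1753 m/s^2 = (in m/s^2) 57.81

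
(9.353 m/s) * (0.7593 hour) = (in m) 2.557e+04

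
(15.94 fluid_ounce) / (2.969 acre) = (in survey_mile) 2.438e-11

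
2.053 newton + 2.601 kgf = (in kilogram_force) 2.81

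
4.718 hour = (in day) 0.1966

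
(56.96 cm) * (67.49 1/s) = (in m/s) 38.44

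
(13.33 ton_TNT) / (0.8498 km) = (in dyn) 6.563e+12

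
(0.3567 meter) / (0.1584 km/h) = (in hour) 0.002252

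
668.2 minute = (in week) 0.06629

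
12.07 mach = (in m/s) 4110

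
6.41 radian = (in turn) 1.02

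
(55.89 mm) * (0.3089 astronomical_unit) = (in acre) 6.382e+05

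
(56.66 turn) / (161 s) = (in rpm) 21.12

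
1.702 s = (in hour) 0.0004728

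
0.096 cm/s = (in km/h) 0.003456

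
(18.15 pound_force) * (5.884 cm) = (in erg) 4.75e+07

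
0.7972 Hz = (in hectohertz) 0.007972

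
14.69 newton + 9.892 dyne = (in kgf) 1.498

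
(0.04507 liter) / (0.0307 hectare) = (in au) 9.813e-19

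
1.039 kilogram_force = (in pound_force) 2.291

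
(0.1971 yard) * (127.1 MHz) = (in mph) 5.124e+07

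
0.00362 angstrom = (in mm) 3.62e-10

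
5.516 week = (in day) 38.61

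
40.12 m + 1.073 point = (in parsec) 1.3e-15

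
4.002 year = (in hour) 3.506e+04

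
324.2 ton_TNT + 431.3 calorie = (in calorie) 3.242e+11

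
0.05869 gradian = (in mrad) 0.9219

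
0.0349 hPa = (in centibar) 0.00349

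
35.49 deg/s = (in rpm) 5.915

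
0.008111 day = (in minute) 11.68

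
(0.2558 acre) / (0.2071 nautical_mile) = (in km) 0.002699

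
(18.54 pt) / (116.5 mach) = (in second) 1.649e-07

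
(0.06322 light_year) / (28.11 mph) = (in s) 4.76e+13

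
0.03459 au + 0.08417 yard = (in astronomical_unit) 0.03459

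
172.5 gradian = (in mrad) 2710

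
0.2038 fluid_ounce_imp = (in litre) 0.005791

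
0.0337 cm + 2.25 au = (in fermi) 3.366e+26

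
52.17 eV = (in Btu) 7.922e-21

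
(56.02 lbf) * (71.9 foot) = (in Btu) 5.176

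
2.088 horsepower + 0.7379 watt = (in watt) 1558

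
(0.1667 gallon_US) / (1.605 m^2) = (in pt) 1.114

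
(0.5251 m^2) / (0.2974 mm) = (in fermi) 1.766e+18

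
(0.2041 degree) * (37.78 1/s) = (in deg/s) 7.711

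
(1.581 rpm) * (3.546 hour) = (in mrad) 2.113e+06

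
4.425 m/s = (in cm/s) 442.5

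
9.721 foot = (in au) 1.981e-11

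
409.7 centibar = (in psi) 59.42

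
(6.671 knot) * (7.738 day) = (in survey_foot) 7.528e+06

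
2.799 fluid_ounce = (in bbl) 0.0005206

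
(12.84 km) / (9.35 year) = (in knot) 8.465e-05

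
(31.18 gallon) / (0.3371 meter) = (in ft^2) 3.769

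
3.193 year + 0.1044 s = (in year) 3.193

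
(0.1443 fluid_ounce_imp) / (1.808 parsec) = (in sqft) 7.911e-22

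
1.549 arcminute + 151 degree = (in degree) 151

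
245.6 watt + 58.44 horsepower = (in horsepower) 58.77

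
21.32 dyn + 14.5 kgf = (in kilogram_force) 14.5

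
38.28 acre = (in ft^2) 1.667e+06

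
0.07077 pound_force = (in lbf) 0.07077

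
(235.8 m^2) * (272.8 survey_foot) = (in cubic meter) 1.961e+04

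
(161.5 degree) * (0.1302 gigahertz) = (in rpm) 3.505e+09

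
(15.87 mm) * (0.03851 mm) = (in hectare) 6.112e-11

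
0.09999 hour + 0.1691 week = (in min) 1711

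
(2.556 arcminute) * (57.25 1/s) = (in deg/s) 2.439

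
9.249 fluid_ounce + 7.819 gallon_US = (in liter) 29.87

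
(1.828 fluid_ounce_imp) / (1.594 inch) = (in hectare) 1.283e-07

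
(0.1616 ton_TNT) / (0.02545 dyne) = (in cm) 2.657e+17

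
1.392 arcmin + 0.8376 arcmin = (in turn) 0.0001032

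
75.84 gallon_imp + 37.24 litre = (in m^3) 0.382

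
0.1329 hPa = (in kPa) 0.01329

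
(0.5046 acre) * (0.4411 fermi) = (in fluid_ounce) 3.046e-08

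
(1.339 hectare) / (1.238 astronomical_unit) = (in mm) 7.23e-05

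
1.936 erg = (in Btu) 1.835e-10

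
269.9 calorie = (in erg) 1.129e+10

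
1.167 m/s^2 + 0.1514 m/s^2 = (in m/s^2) 1.318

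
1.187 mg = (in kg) 1.187e-06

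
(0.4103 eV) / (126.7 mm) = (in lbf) 1.166e-19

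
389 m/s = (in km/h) 1400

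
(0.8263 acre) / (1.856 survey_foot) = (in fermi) 5.911e+18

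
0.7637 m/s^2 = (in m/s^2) 0.7637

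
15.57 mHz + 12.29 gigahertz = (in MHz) 1.229e+04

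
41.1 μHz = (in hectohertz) 4.11e-07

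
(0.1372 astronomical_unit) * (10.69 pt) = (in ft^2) 8.332e+08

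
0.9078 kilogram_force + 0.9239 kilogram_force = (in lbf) 4.038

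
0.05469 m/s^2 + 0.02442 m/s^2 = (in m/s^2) 0.07911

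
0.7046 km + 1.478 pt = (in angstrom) 7.046e+12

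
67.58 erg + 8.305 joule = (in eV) 5.184e+19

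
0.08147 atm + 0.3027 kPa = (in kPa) 8.558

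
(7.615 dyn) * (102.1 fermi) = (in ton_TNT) 1.858e-27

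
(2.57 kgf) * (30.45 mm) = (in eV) 4.79e+18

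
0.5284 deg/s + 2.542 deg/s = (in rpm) 0.5117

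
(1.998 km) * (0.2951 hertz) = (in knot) 1146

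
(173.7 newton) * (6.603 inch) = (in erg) 2.913e+08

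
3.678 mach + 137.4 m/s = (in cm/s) 1.39e+05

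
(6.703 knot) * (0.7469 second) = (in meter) 2.576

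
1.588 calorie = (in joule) 6.644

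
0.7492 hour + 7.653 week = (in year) 0.1469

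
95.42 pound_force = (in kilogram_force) 43.28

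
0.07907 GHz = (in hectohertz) 7.907e+05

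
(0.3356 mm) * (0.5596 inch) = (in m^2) 4.77e-06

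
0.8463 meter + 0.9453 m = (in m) 1.792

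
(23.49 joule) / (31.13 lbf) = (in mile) 0.0001054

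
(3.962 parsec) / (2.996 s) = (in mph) 9.128e+16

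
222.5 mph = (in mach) 0.2921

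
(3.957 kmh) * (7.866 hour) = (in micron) 3.113e+10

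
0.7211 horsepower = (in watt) 537.7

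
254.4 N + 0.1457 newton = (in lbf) 57.22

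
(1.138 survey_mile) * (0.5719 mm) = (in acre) 0.0002588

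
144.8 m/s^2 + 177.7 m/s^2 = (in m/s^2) 322.5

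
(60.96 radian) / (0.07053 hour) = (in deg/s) 13.76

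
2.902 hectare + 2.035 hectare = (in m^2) 4.937e+04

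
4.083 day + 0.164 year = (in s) 5.525e+06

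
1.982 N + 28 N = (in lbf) 6.74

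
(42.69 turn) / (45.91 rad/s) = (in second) 5.843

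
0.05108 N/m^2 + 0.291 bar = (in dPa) 2.91e+05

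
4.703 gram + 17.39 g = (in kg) 0.02209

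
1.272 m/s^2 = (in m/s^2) 1.272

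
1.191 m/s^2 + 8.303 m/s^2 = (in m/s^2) 9.494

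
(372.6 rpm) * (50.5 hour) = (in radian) 7.094e+06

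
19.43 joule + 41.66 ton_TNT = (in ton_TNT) 41.66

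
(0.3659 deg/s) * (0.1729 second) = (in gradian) 0.07029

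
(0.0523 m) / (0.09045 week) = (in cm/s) 9.561e-05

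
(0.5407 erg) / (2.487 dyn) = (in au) 1.453e-14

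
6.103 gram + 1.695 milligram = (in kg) 0.006105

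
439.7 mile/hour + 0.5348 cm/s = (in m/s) 196.6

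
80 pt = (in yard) 0.03086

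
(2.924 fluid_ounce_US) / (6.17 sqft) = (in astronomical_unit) 1.008e-15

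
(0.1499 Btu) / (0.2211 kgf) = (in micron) 7.294e+07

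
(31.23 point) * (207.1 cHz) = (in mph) 0.05104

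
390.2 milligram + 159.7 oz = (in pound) 9.982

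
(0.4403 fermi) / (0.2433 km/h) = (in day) 7.54e-20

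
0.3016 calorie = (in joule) 1.262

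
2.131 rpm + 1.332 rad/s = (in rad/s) 1.555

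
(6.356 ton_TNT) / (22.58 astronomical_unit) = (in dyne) 787.3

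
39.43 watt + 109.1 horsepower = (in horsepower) 109.2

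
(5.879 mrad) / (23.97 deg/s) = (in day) 1.626e-07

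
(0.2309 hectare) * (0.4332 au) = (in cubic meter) 1.496e+14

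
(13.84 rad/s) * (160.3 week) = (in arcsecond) 2.768e+14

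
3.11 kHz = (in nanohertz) 3.11e+12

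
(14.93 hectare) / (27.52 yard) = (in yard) 6488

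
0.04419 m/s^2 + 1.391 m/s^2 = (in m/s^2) 1.435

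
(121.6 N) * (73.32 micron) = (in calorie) 0.002131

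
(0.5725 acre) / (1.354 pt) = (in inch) 1.91e+08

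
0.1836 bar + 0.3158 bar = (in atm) 0.4929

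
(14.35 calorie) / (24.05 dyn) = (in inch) 9.829e+06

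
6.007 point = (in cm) 0.2119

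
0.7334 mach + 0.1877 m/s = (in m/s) 249.9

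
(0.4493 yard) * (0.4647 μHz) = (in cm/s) 1.909e-05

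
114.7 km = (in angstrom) 1.147e+15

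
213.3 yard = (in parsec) 6.321e-15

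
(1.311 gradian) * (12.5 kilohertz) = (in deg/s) 1.475e+04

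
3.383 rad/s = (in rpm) 32.31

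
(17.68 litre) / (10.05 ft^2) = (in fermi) 1.894e+13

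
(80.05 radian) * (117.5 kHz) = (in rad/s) 9.406e+06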